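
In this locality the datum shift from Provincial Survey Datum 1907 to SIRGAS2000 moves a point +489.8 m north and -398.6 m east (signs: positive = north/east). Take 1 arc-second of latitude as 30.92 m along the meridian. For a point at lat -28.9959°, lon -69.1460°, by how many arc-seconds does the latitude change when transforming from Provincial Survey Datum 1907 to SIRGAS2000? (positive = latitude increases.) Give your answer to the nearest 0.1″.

Δφ = 15.8″

1″ of latitude = 30.92 m, so Δφ = 489.8 / 30.92 = 15.841″.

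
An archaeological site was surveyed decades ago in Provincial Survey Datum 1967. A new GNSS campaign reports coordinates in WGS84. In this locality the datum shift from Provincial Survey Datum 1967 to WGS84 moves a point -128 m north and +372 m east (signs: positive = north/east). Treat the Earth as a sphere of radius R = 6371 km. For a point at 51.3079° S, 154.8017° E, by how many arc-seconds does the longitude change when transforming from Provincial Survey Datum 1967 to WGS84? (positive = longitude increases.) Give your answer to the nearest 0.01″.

At latitude -51.3079°, cos φ = 0.625135.
One radian of longitude at latitude φ spans R cos φ, so Δλ = ΔE / (R cos φ) = 372.0 / (6371000 × 0.625135) = 9.3403e-05 rad = 19.266″.

Δλ = 19.27″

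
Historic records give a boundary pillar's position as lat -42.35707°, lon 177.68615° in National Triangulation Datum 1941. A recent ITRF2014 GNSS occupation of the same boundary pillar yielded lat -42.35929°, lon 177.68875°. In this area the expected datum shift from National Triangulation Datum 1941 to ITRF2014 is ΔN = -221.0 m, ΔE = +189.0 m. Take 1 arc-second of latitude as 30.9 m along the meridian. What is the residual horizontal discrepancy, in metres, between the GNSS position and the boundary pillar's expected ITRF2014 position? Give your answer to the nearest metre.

Observed coordinate differences: Δφ = -0.00222°, Δλ = +0.00260°.
Converting to metres (1° lat = 111240 m, cos φ = 0.738960): observed ΔN = -247.0 m, observed ΔE = 213.7 m.
Subtracting the expected shift leaves a residual of -247.0 − (-221.0) = -26.0 m north and 213.7 − (189.0) = 24.7 m east.
Residual distance = √((-26.0)² + 24.7²) = 35.8 m.

36 m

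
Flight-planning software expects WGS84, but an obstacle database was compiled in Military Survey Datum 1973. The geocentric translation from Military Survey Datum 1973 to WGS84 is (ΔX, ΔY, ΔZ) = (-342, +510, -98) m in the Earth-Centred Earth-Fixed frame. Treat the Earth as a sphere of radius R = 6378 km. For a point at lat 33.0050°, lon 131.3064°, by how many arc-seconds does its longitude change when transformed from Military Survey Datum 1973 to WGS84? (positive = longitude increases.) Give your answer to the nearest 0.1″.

sin φ = 0.544712, cos φ = 0.838623, sin λ = 0.751190, cos λ = -0.660086.
East component: ΔE = −sin λ·ΔX + cos λ·ΔY = −(0.751190)(-342) + (-0.660086)(510) = -79.74 m.
1° of latitude spans πR/180 = 111317 m; at latitude φ, 1° of longitude spans that × cos φ = 93353.1 m, so Δλ = -79.74 / 93353.1 × 3600 = -3.075″.

Δλ = -3.1″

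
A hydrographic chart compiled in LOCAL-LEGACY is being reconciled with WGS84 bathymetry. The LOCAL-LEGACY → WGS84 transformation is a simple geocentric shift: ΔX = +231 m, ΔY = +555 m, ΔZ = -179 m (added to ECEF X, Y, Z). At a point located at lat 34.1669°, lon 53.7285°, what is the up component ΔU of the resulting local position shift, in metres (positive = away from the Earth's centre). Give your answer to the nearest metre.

The local up (radial) axis is (cos φ cos λ, cos φ sin λ, sin φ), giving ΔU = 113.075 + 370.225 − 100.527 = 382.77 m.

ΔU = 383 m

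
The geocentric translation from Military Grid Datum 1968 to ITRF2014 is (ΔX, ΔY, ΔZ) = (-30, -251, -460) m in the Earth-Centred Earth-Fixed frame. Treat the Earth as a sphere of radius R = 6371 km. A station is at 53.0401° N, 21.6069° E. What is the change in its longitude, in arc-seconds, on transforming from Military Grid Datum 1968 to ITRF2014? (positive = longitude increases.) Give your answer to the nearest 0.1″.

Δλ = -12.0″

sin φ = 0.799057, cos φ = 0.601256, sin λ = 0.368237, cos λ = 0.929732.
East component: ΔE = −sin λ·ΔX + cos λ·ΔY = −(0.368237)(-30) + (0.929732)(-251) = -222.32 m.
1° of latitude spans πR/180 = 111195 m; at latitude φ, 1° of longitude spans that × cos φ = 66856.6 m, so Δλ = -222.32 / 66856.6 × 3600 = -11.971″.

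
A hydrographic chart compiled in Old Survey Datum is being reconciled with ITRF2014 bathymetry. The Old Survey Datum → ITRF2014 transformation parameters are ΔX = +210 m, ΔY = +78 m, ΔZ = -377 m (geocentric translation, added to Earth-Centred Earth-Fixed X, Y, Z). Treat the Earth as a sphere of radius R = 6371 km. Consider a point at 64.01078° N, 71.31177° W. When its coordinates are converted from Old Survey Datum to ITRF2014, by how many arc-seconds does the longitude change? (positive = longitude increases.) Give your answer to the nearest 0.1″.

Δλ = 16.5″

sin φ = 0.898877, cos φ = 0.438202, sin λ = -0.947276, cos λ = 0.320418.
East component: ΔE = −sin λ·ΔX + cos λ·ΔY = −(-0.947276)(210) + (0.320418)(78) = 223.92 m.
1° of latitude spans πR/180 = 111195 m; at latitude φ, 1° of longitude spans that × cos φ = 48725.8 m, so Δλ = 223.92 / 48725.8 × 3600 = 16.544″.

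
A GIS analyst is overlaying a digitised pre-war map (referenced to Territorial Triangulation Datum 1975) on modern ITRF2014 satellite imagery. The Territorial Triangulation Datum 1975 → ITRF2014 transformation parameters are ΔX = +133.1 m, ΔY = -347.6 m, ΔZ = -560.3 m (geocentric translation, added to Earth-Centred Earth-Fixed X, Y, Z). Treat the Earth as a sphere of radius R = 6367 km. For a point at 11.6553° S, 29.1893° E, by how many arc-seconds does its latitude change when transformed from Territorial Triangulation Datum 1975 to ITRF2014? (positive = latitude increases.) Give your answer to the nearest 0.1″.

sin φ = -0.202023, cos φ = 0.979381, sin λ = 0.487697, cos λ = 0.873013.
North component: ΔN = −sin φ cos λ·ΔX − sin φ sin λ·ΔY + cos φ·ΔZ = −(-0.202023)(0.873013)(133.1) − (-0.202023)(0.487697)(-347.6) + (0.979381)(-560.3) = -559.52 m.
1° of latitude spans πR/180 = 111125 m, so Δφ = -559.52 / 111125 × 3600 = -18.126″.

Δφ = -18.1″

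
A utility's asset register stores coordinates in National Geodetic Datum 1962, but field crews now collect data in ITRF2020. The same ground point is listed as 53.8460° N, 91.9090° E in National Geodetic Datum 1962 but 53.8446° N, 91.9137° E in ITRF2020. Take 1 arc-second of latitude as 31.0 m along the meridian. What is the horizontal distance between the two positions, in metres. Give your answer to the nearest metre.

Δφ = 53.8446° − 53.8460° = -0.0014°; Δλ = 91.9137° − 91.9090° = +0.0047°.
1° of latitude = 3600 × 31.00 = 111600 m.
ΔN = Δφ × 111600 = -156.2 m; ΔE = Δλ × 111600 × cos(53.8460°) = +0.0047 × 111600 × 0.589958 = 309.4 m.
Distance = √(ΔE² + ΔN²) = √(309.4² + (-156.2)²) = 346.7 m.

347 m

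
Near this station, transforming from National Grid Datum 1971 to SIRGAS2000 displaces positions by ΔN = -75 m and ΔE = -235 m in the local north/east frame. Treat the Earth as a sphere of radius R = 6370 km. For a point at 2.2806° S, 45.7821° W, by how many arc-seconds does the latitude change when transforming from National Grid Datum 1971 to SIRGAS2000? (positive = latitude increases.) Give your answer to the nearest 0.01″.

On a sphere of radius R, 1 rad of latitude = R, so Δφ = ΔN / R = -75.0 / 6370000 = -1.1774e-05 rad = -2.429″.

Δφ = -2.43″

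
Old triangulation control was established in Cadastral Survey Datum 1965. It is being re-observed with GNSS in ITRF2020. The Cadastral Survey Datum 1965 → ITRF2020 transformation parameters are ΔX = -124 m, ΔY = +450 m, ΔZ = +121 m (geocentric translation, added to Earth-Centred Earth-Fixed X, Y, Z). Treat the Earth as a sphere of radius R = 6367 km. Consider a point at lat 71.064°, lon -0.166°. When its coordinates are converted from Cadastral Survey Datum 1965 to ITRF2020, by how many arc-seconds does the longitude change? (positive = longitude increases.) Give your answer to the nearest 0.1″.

sin φ = 0.945882, cos φ = 0.324512, sin λ = -0.002897, cos λ = 0.999996.
East component: ΔE = −sin λ·ΔX + cos λ·ΔY = −(-0.002897)(-124) + (0.999996)(450) = 449.64 m.
1° of latitude spans πR/180 = 111125 m; at latitude φ, 1° of longitude spans that × cos φ = 36061.4 m, so Δλ = 449.64 / 36061.4 × 3600 = 44.887″.

Δλ = 44.9″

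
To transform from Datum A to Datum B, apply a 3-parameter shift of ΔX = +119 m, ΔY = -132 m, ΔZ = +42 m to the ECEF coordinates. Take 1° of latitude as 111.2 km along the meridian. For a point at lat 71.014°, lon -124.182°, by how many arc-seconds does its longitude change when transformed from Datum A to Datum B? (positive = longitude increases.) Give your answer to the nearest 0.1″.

sin φ = 0.945598, cos φ = 0.325337, sin λ = -0.827257, cos λ = -0.561824.
East component: ΔE = −sin λ·ΔX + cos λ·ΔY = −(-0.827257)(119) + (-0.561824)(-132) = 172.60 m.
1° of latitude spans 111200 m; at latitude φ, 1° of longitude spans that × cos φ = 36177.5 m, so Δλ = 172.60 / 36177.5 × 3600 = 17.176″.

Δλ = 17.2″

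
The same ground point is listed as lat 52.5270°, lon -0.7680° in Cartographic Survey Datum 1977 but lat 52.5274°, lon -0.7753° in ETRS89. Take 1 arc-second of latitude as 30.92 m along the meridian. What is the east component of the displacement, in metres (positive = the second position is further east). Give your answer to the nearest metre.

ΔE = -494 m

Δφ = 52.5274° − 52.5270° = +0.0004°; Δλ = -0.7753° − -0.7680° = -0.0073°.
1° of latitude = 3600 × 30.92 = 111312 m.
ΔN = Δφ × 111312 = 44.5 m; ΔE = Δλ × 111312 × cos(52.5270°) = -0.0073 × 111312 × 0.608388 = -494.4 m.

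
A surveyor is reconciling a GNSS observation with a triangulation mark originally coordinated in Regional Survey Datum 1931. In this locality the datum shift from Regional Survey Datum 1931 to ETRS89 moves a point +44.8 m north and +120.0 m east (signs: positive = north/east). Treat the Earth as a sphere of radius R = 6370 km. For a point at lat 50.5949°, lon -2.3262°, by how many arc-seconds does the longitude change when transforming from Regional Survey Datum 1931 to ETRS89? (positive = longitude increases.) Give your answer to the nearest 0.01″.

At latitude 50.5949°, cos φ = 0.634799.
One radian of longitude at latitude φ spans R cos φ, so Δλ = ΔE / (R cos φ) = 120.0 / (6370000 × 0.634799) = 2.9676e-05 rad = 6.121″.

Δλ = 6.12″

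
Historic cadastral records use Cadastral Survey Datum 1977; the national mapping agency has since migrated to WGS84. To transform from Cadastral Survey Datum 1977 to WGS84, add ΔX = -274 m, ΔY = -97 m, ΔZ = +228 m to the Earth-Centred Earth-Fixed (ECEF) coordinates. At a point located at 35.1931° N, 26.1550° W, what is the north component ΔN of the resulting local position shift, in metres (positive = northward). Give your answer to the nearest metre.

The local north axis is (−sin φ cos λ, −sin φ sin λ, cos φ), giving ΔN = 141.746 − 24.643 + 186.325 = 303.43 m.

ΔN = 303 m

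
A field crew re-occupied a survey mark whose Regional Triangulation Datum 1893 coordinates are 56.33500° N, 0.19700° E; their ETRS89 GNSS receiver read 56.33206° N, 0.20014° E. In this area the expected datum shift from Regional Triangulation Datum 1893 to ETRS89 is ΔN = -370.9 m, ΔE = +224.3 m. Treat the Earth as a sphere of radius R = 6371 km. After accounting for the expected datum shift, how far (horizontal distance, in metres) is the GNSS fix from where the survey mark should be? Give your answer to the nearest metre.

Observed coordinate differences: Δφ = -0.00294°, Δλ = +0.00314°.
Converting to metres (1° lat = 111195 m, cos φ = 0.554336): observed ΔN = -326.9 m, observed ΔE = 193.5 m.
Subtracting the expected shift leaves a residual of -326.9 − (-370.9) = 44.0 m north and 193.5 − (224.3) = -30.8 m east.
Residual distance = √(44.0² + (-30.8)²) = 53.7 m.

54 m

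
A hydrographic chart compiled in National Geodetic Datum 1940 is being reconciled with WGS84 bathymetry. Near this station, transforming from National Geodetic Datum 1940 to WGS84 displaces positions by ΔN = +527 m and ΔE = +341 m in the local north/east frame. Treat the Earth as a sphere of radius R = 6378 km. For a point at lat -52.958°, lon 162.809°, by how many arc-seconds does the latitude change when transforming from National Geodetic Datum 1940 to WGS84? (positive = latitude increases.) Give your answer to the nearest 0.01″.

Δφ = 17.04″

On a sphere of radius R, 1 rad of latitude = R, so Δφ = ΔN / R = 527.0 / 6378000 = 8.2628e-05 rad = 17.043″.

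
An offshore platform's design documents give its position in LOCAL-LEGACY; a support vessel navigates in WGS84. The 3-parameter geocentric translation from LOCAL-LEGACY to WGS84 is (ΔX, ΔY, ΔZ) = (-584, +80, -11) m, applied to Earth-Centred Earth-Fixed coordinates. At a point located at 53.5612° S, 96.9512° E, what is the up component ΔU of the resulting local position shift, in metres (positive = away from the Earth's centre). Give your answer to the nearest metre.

At φ = -53.5612°, λ = 96.9512°: sin φ = -0.804492, cos φ = 0.593964, sin λ = 0.992650, cos λ = -0.121024.
ΔU = cos φ cos λ·ΔX + cos φ sin λ·ΔY + sin φ·ΔZ = (0.593964)(-0.121024)(-584) + (0.593964)(0.992650)(80) + (-0.804492)(-11) = 98.00 m.

ΔU = 98 m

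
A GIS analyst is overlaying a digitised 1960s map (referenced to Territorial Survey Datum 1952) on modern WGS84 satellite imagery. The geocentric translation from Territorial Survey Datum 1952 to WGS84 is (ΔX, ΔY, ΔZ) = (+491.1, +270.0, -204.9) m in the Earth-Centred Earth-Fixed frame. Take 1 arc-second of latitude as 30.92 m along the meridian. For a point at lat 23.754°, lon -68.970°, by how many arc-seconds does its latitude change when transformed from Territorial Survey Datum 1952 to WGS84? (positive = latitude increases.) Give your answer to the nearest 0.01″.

sin φ = 0.402811, cos φ = 0.915283, sin λ = -0.933393, cos λ = 0.358857.
North component: ΔN = −sin φ cos λ·ΔX − sin φ sin λ·ΔY + cos φ·ΔZ = −(0.402811)(0.358857)(491.1) − (0.402811)(-0.933393)(270.0) + (0.915283)(-204.9) = -157.02 m.
1° of latitude spans 3600 × 30.92 = 111312 m, so Δφ = -157.02 / 111312 × 3600 = -5.078″.

Δφ = -5.08″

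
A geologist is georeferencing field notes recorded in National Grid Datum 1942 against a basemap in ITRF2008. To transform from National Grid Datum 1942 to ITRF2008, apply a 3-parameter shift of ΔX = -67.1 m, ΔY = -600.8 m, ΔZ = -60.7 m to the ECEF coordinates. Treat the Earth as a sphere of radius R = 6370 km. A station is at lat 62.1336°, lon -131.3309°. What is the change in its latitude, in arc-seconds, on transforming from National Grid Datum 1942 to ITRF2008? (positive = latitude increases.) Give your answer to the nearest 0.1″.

Δφ = -15.1″

sin φ = 0.884040, cos φ = 0.467411, sin λ = -0.750908, cos λ = -0.660407.
North component: ΔN = −sin φ cos λ·ΔX − sin φ sin λ·ΔY + cos φ·ΔZ = −(0.884040)(-0.660407)(-67.1) − (0.884040)(-0.750908)(-600.8) + (0.467411)(-60.7) = -466.38 m.
1° of latitude spans πR/180 = 111177 m, so Δφ = -466.38 / 111177 × 3600 = -15.102″.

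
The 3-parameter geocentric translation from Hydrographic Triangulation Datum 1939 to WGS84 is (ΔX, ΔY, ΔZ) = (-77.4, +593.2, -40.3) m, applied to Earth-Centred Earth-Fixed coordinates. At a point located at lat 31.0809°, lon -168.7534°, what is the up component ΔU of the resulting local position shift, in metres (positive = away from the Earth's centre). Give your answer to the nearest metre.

ΔU = -55 m

The local up (radial) axis is (cos φ cos λ, cos φ sin λ, sin φ), giving ΔU = 65.015 − 99.084 − 20.805 = -54.87 m.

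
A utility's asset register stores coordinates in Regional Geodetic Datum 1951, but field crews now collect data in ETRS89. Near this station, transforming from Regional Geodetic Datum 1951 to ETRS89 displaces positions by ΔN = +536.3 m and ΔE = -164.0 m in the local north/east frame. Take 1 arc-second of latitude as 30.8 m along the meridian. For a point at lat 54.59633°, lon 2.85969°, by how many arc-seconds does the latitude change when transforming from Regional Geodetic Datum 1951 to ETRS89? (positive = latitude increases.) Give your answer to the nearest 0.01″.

Δφ = 17.41″

1″ of latitude = 30.80 m, so Δφ = 536.3 / 30.80 = 17.412″.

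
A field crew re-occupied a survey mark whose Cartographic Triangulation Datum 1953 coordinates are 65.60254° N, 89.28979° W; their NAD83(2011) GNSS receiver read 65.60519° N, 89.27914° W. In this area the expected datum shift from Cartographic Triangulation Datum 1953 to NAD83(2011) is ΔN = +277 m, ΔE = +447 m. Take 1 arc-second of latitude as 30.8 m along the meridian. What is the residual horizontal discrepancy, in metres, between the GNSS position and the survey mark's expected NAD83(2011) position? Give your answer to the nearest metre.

Observed coordinate differences: Δφ = +0.00265°, Δλ = +0.01065°.
Converting to metres (1° lat = 110880 m, cos φ = 0.413064): observed ΔN = 293.8 m, observed ΔE = 487.8 m.
Subtracting the expected shift leaves a residual of 293.8 − (277) = 16.8 m north and 487.8 − (447) = 40.8 m east.
Residual distance = √(16.8² + 40.8²) = 44.1 m.

44 m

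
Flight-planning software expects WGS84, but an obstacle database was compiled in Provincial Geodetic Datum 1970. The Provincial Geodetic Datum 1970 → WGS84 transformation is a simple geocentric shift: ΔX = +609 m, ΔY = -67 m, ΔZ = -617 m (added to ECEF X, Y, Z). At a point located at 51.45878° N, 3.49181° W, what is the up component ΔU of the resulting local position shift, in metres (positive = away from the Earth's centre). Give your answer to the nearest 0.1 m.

ΔU = -101.3 m

At φ = 51.45878°, λ = -3.49181°: sin φ = 0.782160, cos φ = 0.623078, sin λ = -0.060906, cos λ = 0.998144.
ΔU = cos φ cos λ·ΔX + cos φ sin λ·ΔY + sin φ·ΔZ = (0.623078)(0.998144)(609) + (0.623078)(-0.060906)(-67) + (0.782160)(-617) = -101.30 m.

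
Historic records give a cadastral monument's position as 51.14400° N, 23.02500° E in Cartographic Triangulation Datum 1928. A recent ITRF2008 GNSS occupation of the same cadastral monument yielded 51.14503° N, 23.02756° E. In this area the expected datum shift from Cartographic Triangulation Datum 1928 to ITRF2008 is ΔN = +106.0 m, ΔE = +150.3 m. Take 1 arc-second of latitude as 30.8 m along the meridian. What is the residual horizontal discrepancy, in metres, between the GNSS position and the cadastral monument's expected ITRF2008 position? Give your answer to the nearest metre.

29 m

Observed coordinate differences: Δφ = +0.00103°, Δλ = +0.00256°.
Converting to metres (1° lat = 110880 m, cos φ = 0.627365): observed ΔN = 114.2 m, observed ΔE = 178.1 m.
Subtracting the expected shift leaves a residual of 114.2 − (106.0) = 8.2 m north and 178.1 − (150.3) = 27.8 m east.
Residual distance = √(8.2² + 27.8²) = 29.0 m.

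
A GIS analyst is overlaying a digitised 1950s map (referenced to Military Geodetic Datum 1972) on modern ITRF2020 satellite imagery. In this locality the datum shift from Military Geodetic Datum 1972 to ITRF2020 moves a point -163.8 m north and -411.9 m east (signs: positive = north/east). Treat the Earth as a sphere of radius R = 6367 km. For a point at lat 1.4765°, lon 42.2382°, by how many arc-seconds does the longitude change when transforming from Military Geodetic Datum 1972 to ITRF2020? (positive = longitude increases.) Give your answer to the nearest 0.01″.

At latitude 1.4765°, cos φ = 0.999668.
One radian of longitude at latitude φ spans R cos φ, so Δλ = ΔE / (R cos φ) = -411.9 / (6367000 × 0.999668) = -6.4714e-05 rad = -13.348″.

Δλ = -13.35″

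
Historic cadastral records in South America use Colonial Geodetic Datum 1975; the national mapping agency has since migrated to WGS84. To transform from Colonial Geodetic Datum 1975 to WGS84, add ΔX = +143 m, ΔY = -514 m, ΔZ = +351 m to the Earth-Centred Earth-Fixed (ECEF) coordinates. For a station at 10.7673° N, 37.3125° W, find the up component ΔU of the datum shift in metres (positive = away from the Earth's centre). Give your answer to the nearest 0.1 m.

ΔU = 483.4 m

The local up (radial) axis is (cos φ cos λ, cos φ sin λ, sin φ), giving ΔU = 111.731 + 306.082 + 65.574 = 483.39 m.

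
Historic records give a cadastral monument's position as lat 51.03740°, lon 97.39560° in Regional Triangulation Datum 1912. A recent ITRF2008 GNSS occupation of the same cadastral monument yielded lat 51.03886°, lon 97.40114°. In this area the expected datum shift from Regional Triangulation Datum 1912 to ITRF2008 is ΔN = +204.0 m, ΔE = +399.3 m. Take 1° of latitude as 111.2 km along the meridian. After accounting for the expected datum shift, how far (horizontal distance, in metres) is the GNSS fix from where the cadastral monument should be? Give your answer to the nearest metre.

Observed coordinate differences: Δφ = +0.00146°, Δλ = +0.00554°.
Converting to metres (1° lat = 111200 m, cos φ = 0.628813): observed ΔN = 162.4 m, observed ΔE = 387.4 m.
Subtracting the expected shift leaves a residual of 162.4 − (204.0) = -41.6 m north and 387.4 − (399.3) = -11.9 m east.
Residual distance = √((-41.6)² + (-11.9)²) = 43.3 m.

43 m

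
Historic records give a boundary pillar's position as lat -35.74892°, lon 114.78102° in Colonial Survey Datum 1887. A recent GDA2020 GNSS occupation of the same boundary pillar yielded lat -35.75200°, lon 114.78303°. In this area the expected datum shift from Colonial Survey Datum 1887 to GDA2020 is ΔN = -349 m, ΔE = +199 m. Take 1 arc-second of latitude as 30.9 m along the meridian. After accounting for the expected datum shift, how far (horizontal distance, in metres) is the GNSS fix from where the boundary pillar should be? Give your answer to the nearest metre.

Observed coordinate differences: Δφ = -0.00308°, Δλ = +0.00201°.
Converting to metres (1° lat = 111240 m, cos φ = 0.811585): observed ΔN = -342.6 m, observed ΔE = 181.5 m.
Subtracting the expected shift leaves a residual of -342.6 − (-349) = 6.4 m north and 181.5 − (199) = -17.5 m east.
Residual distance = √(6.4² + (-17.5)²) = 18.7 m.

19 m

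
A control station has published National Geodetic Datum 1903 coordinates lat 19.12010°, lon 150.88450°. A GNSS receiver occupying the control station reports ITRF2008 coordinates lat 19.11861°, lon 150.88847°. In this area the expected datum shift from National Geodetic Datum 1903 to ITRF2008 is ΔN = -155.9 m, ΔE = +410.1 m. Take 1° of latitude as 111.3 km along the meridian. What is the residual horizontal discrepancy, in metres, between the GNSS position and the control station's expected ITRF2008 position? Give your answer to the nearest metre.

12 m

Observed coordinate differences: Δφ = -0.00149°, Δλ = +0.00397°.
Converting to metres (1° lat = 111300 m, cos φ = 0.944834): observed ΔN = -165.8 m, observed ΔE = 417.5 m.
Subtracting the expected shift leaves a residual of -165.8 − (-155.9) = -9.9 m north and 417.5 − (410.1) = 7.4 m east.
Residual distance = √((-9.9)² + 7.4²) = 12.4 m.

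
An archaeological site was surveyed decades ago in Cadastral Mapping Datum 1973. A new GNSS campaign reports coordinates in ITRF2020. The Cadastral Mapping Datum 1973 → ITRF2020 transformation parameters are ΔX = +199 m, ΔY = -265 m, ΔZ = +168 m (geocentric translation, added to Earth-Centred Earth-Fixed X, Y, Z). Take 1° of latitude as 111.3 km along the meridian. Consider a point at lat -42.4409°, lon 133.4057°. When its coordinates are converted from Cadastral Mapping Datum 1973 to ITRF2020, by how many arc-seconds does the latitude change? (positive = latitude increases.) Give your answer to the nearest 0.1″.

sin φ = -0.674829, cos φ = 0.737974, sin λ = 0.726506, cos λ = -0.687160.
North component: ΔN = −sin φ cos λ·ΔX − sin φ sin λ·ΔY + cos φ·ΔZ = −(-0.674829)(-0.687160)(199) − (-0.674829)(0.726506)(-265) + (0.737974)(168) = -98.22 m.
1° of latitude spans 111300 m, so Δφ = -98.22 / 111300 × 3600 = -3.177″.

Δφ = -3.2″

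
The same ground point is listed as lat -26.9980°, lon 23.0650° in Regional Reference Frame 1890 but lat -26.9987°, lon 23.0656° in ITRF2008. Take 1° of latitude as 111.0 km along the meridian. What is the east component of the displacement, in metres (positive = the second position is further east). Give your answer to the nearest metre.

Δφ = -26.9987° − -26.9980° = -0.0007°; Δλ = 23.0656° − 23.0650° = +0.0006°.
ΔN = Δφ × 111000 = -77.7 m; ΔE = Δλ × 111000 × cos(-26.9980°) = +0.0006 × 111000 × 0.891022 = 59.3 m.

ΔE = 59 m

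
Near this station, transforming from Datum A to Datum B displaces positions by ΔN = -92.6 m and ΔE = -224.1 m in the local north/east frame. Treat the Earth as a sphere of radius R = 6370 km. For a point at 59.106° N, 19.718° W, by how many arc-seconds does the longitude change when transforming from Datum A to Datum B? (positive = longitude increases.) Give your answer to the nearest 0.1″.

Δλ = -14.1″

At latitude 59.106°, cos φ = 0.513451.
One radian of longitude at latitude φ spans R cos φ, so Δλ = ΔE / (R cos φ) = -224.1 / (6370000 × 0.513451) = -6.8518e-05 rad = -14.133″.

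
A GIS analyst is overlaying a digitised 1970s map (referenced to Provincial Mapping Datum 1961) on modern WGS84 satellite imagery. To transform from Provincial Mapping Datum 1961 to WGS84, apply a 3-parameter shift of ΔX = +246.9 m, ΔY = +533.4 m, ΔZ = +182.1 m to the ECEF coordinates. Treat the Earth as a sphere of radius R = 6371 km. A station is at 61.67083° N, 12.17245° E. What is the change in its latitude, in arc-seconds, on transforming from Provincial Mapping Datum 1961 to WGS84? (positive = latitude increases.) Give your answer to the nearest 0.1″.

Δφ = -7.3″

sin φ = 0.880236, cos φ = 0.474536, sin λ = 0.210855, cos λ = 0.977517.
North component: ΔN = −sin φ cos λ·ΔX − sin φ sin λ·ΔY + cos φ·ΔZ = −(0.880236)(0.977517)(246.9) − (0.880236)(0.210855)(533.4) + (0.474536)(182.1) = -225.03 m.
1° of latitude spans πR/180 = 111195 m, so Δφ = -225.03 / 111195 × 3600 = -7.286″.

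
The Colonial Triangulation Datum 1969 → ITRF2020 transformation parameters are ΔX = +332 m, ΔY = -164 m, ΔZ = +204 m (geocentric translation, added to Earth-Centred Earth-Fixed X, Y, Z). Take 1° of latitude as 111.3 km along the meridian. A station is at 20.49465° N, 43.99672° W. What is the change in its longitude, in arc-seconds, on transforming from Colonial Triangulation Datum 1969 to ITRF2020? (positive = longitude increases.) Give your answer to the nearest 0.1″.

sin φ = 0.350120, cos φ = 0.936705, sin λ = -0.694617, cos λ = 0.719380.
East component: ΔE = −sin λ·ΔX + cos λ·ΔY = −(-0.694617)(332) + (0.719380)(-164) = 112.63 m.
1° of latitude spans 111300 m; at latitude φ, 1° of longitude spans that × cos φ = 104255.3 m, so Δλ = 112.63 / 104255.3 × 3600 = 3.889″.

Δλ = 3.9″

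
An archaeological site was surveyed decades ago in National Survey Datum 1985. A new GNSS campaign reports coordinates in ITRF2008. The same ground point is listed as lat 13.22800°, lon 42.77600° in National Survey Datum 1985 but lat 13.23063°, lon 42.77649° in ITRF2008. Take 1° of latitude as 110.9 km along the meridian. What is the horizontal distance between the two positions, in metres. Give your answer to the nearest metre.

Δφ = 13.23063° − 13.22800° = +0.00263°; Δλ = 42.77649° − 42.77600° = +0.00049°.
ΔN = Δφ × 110900 = 291.7 m; ΔE = Δλ × 110900 × cos(13.22800°) = +0.00049 × 110900 × 0.973467 = 52.9 m.
Distance = √(ΔE² + ΔN²) = √(52.9² + 291.7²) = 296.4 m.

296 m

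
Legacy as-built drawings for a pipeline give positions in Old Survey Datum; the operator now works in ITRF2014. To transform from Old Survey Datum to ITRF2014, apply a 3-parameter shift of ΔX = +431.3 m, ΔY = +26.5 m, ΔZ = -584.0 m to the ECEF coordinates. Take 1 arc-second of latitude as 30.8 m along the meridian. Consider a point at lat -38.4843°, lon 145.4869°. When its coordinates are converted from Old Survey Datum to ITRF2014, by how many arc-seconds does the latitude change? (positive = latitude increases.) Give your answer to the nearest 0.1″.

Δφ = -21.7″

sin φ = -0.622300, cos φ = 0.782779, sin λ = 0.566595, cos λ = -0.823997.
North component: ΔN = −sin φ cos λ·ΔX − sin φ sin λ·ΔY + cos φ·ΔZ = −(-0.622300)(-0.823997)(431.3) − (-0.622300)(0.566595)(26.5) + (0.782779)(-584.0) = -668.96 m.
1° of latitude spans 3600 × 30.80 = 110880 m, so Δφ = -668.96 / 110880 × 3600 = -21.719″.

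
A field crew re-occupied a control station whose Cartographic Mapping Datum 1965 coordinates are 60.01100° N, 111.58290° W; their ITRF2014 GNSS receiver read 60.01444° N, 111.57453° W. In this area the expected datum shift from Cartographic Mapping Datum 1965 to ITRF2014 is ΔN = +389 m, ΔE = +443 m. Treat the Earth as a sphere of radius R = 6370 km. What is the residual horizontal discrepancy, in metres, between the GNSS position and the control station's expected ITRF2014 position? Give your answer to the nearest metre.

23 m

Observed coordinate differences: Δφ = +0.00344°, Δλ = +0.00837°.
Converting to metres (1° lat = 111177 m, cos φ = 0.499834): observed ΔN = 382.5 m, observed ΔE = 465.1 m.
Subtracting the expected shift leaves a residual of 382.5 − (389) = -6.5 m north and 465.1 − (443) = 22.1 m east.
Residual distance = √((-6.5)² + 22.1²) = 23.1 m.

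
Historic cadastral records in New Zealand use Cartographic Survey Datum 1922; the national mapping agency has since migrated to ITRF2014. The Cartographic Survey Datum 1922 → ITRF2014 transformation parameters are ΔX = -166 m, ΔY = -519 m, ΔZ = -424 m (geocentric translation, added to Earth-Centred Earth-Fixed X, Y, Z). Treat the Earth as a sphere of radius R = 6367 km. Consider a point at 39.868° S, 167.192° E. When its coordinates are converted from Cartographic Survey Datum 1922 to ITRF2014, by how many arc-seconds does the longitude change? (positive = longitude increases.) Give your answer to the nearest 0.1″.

Δλ = 22.9″

sin φ = -0.641021, cos φ = 0.767523, sin λ = 0.221685, cos λ = -0.975118.
East component: ΔE = −sin λ·ΔX + cos λ·ΔY = −(0.221685)(-166) + (-0.975118)(-519) = 542.89 m.
1° of latitude spans πR/180 = 111125 m; at latitude φ, 1° of longitude spans that × cos φ = 85291.1 m, so Δλ = 542.89 / 85291.1 × 3600 = 22.914″.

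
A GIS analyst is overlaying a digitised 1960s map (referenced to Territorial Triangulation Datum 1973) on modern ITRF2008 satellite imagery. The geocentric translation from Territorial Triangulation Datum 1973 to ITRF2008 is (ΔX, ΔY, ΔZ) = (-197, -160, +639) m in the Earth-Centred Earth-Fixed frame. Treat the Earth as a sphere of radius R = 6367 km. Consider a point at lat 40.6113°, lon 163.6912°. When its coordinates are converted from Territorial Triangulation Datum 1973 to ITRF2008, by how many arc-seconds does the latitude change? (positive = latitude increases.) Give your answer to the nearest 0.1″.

Δφ = 12.7″

sin φ = 0.650924, cos φ = 0.759143, sin λ = 0.280814, cos λ = -0.959762.
North component: ΔN = −sin φ cos λ·ΔX − sin φ sin λ·ΔY + cos φ·ΔZ = −(0.650924)(-0.959762)(-197) − (0.650924)(0.280814)(-160) + (0.759143)(639) = 391.27 m.
1° of latitude spans πR/180 = 111125 m, so Δφ = 391.27 / 111125 × 3600 = 12.675″.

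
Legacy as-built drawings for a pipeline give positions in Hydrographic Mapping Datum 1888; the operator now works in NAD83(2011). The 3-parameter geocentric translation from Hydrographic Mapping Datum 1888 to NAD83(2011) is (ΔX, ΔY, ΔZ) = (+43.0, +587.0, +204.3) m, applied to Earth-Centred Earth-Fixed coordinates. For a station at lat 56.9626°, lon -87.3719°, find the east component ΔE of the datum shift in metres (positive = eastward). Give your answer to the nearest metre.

ΔE = 70 m

At φ = 56.9626°, λ = -87.3719°: sin φ = 0.838315, cos φ = 0.545186, sin λ = -0.998948, cos λ = 0.045853.
ΔE = −sin λ·ΔX + cos λ·ΔY = −(-0.998948)·(43.0) + (0.045853)·(587.0) = 69.87 m.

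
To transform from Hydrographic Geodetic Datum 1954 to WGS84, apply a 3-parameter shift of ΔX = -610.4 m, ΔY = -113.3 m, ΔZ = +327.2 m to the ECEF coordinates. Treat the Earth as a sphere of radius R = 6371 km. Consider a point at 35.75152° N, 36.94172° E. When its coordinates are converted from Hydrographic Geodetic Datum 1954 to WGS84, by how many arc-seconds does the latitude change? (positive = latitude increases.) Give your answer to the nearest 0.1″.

Δφ = 19.1″

sin φ = 0.584271, cos φ = 0.811558, sin λ = 0.601002, cos λ = 0.799247.
North component: ΔN = −sin φ cos λ·ΔX − sin φ sin λ·ΔY + cos φ·ΔZ = −(0.584271)(0.799247)(-610.4) − (0.584271)(0.601002)(-113.3) + (0.811558)(327.2) = 590.37 m.
1° of latitude spans πR/180 = 111195 m, so Δφ = 590.37 / 111195 × 3600 = 19.114″.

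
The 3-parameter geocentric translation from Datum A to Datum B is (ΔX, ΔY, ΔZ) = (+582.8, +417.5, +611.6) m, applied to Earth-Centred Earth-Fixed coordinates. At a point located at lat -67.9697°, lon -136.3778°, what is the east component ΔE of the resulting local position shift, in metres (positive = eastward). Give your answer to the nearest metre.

The local east axis at (φ, λ) is (−sin λ, cos λ, 0), so ΔE = −sin(-136.3778°)·582.8 + cos(-136.3778°)·417.5 = 99.84 m.

ΔE = 100 m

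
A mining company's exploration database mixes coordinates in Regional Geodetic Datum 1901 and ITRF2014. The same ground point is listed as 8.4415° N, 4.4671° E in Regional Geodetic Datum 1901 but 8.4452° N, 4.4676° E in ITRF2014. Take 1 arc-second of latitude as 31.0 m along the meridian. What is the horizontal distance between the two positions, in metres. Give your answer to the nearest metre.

Δφ = 8.4452° − 8.4415° = +0.0037°; Δλ = 4.4676° − 4.4671° = +0.0005°.
1° of latitude = 3600 × 31.00 = 111600 m.
ΔN = Δφ × 111600 = 412.9 m; ΔE = Δλ × 111600 × cos(8.4415°) = +0.0005 × 111600 × 0.989166 = 55.2 m.
Distance = √(ΔE² + ΔN²) = √(55.2² + 412.9²) = 416.6 m.

417 m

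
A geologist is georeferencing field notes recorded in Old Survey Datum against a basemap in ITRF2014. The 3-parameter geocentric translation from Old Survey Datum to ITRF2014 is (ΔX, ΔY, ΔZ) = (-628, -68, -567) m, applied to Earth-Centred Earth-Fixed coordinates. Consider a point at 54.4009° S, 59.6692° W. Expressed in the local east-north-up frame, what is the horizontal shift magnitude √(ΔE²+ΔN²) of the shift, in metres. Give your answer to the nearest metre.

The local east axis at (φ, λ) is (−sin λ, cos λ, 0), so ΔE = −sin(-59.6692°)·(-628) + cos(-59.6692°)·(-68) = -576.38 m.
The local north axis is (−sin φ cos λ, −sin φ sin λ, cos φ), giving ΔN = -257.865 + 47.723 − 330.056 = -540.20 m.
Horizontal magnitude = √(ΔE² + ΔN²) = √((-576.38)² + (-540.20)²) = 789.96 m.

790 m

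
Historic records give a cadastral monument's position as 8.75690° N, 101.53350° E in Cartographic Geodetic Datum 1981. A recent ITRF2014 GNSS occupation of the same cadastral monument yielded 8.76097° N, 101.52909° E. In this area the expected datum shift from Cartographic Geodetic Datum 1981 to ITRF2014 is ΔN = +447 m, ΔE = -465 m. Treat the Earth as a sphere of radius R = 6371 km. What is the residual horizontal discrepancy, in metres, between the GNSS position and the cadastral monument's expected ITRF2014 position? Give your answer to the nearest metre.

20 m

Observed coordinate differences: Δφ = +0.00407°, Δλ = -0.00441°.
Converting to metres (1° lat = 111195 m, cos φ = 0.988343): observed ΔN = 452.6 m, observed ΔE = -484.7 m.
Subtracting the expected shift leaves a residual of 452.6 − (447) = 5.6 m north and -484.7 − (-465) = -19.7 m east.
Residual distance = √(5.6² + (-19.7)²) = 20.4 m.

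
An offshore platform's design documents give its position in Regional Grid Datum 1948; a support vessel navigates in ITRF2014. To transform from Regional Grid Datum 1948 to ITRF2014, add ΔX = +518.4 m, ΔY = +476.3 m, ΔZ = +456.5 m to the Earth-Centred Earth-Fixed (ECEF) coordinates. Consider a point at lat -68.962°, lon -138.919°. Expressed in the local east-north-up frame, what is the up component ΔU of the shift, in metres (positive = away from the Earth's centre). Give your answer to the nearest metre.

The local up (radial) axis is (cos φ cos λ, cos φ sin λ, sin φ), giving ΔU = -140.278 − 112.359 − 426.071 = -678.71 m.

ΔU = -679 m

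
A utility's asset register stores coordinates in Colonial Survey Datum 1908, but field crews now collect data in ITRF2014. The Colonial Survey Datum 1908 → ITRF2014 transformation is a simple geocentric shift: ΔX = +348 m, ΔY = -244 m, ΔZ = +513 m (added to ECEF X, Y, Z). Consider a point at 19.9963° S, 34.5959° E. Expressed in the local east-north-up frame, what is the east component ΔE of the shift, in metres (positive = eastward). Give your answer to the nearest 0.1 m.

At φ = -19.9963°, λ = 34.5959°: sin φ = -0.341959, cos φ = 0.939715, sin λ = 0.567785, cos λ = 0.823177.
ΔE = −sin λ·ΔX + cos λ·ΔY = −(0.567785)·(348) + (0.823177)·(-244) = -398.44 m.

ΔE = -398.4 m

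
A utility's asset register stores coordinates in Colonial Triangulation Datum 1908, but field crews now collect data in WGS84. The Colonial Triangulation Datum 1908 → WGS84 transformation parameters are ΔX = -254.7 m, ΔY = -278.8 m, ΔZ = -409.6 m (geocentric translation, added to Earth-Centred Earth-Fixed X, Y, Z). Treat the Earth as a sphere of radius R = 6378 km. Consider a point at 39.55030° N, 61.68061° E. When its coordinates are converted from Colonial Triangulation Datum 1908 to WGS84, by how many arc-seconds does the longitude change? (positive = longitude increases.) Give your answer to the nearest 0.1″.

sin φ = 0.636755, cos φ = 0.771066, sin λ = 0.880317, cos λ = 0.474386.
East component: ΔE = −sin λ·ΔX + cos λ·ΔY = −(0.880317)(-254.7) + (0.474386)(-278.8) = 91.96 m.
1° of latitude spans πR/180 = 111317 m; at latitude φ, 1° of longitude spans that × cos φ = 85832.8 m, so Δλ = 91.96 / 85832.8 × 3600 = 3.857″.

Δλ = 3.9″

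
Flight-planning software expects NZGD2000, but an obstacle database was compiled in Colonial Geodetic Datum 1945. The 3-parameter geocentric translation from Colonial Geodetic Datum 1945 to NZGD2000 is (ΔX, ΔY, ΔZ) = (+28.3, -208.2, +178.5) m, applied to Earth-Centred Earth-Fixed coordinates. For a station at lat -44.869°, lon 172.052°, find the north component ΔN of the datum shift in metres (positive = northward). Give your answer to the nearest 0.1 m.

ΔN = 86.4 m

At φ = -44.869°, λ = 172.052°: sin φ = -0.705488, cos φ = 0.708722, sin λ = 0.138274, cos λ = -0.990394.
ΔN = −sin φ cos λ·ΔX − sin φ sin λ·ΔY + cos φ·ΔZ = −(-0.705488)(-0.990394)(28.3) − (-0.705488)(0.138274)(-208.2) + (0.708722)(178.5) = 86.42 m.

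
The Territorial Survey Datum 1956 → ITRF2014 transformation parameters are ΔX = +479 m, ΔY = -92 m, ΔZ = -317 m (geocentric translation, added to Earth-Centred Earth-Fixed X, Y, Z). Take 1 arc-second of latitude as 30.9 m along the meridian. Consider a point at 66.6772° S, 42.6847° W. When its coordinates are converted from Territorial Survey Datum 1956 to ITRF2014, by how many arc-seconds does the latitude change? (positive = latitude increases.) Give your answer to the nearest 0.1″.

Δφ = 8.3″

sin φ = -0.918289, cos φ = 0.395911, sin λ = -0.677963, cos λ = 0.735096.
North component: ΔN = −sin φ cos λ·ΔX − sin φ sin λ·ΔY + cos φ·ΔZ = −(-0.918289)(0.735096)(479) − (-0.918289)(-0.677963)(-92) + (0.395911)(-317) = 255.11 m.
1° of latitude spans 3600 × 30.90 = 111240 m, so Δφ = 255.11 / 111240 × 3600 = 8.256″.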